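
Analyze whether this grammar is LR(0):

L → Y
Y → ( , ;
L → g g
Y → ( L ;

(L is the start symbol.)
Augment with L' → L and build the canonical LR(0) collection (I0 = CLOSURE({[L' → . L]}), then GOTO on every symbol after a dot until no new states appear). It has 10 states:
  I0: { [L → . Y], [L → . g g], [L' → . L], [Y → . ( , ;], [Y → . ( L ;] }  — shift
  I1: { [L → . Y], [L → . g g], [Y → ( . , ;], [Y → ( . L ;], [Y → . ( , ;], [Y → . ( L ;] }  — shift
  I2: { [L' → L .] }  — accept
  I3: { [L → Y .] }  — reduce
  I4: { [L → g . g] }  — shift
  I5: { [L → g g .] }  — reduce
  I6: { [Y → ( , . ;] }  — shift
  I7: { [Y → ( L . ;] }  — shift
  I8: { [Y → ( L ; .] }  — reduce
  I9: { [Y → ( , ; .] }  — reduce

Every state is either a pure shift/goto state or contains exactly one complete item and nothing to shift — no conflicts. The grammar is LR(0).

Answer: Yes, the grammar is LR(0)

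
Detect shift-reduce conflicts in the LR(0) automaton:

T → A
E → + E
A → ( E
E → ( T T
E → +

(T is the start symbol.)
A shift-reduce conflict occurs when an LR(0) state has both:
  - a complete (reduce) item [A → α .] (dot at the end), and
  - a shift item [B → β . c γ] (dot before a terminal).

Augment with T' → T and build the canonical LR(0) collection (I0 = CLOSURE({[T' → . T]}), then GOTO on every symbol after a dot until no new states appear). It has 10 states:
  I0: { [A → . ( E], [T → . A], [T' → . T] }  — shift
  I1: { [A → ( . E], [E → . ( T T], [E → . + E], [E → . +] }  — shift
  I2: { [T → A .] }  — reduce
  I3: { [T' → T .] }  — accept
  I4: { [A → . ( E], [E → ( . T T], [T → . A] }  — shift
  I5: { [E → + . E], [E → + .], [E → . ( T T], [E → . + E], [E → . +] }  — shift, reduce
  I6: { [A → ( E .] }  — reduce
  I7: { [E → + E .] }  — reduce
  I8: { [A → . ( E], [E → ( T . T], [T → . A] }  — shift
  I9: { [E → ( T T .] }  — reduce

I5 contains reduce item [E → + .] and shift items [E → . ( T T], [E → . +], [E → . + E] — shift-reduce conflict.

Answer: Yes — I5: [E → + .] vs [E → . ( T T]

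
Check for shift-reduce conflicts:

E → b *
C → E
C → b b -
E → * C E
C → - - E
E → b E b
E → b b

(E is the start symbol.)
A shift-reduce conflict occurs when an LR(0) state has both:
  - a complete (reduce) item [A → α .] (dot at the end), and
  - a shift item [B → β . c γ] (dot before a terminal).

Augment with E' → E and build the canonical LR(0) collection (I0 = CLOSURE({[E' → . E]}), then GOTO on every symbol after a dot until no new states appear). It has 17 states:
  I0: { [E → . * C E], [E → . b *], [E → . b E b], [E → . b b], [E' → . E] }  — shift
  I1: { [C → . - - E], [C → . E], [C → . b b -], [E → * . C E], [E → . * C E], [E → . b *], [E → . b E b], [E → . b b] }  — shift
  I2: { [E' → E .] }  — accept
  I3: { [E → . * C E], [E → . b *], [E → . b E b], [E → . b b], [E → b . *], [E → b . E b], [E → b . b] }  — shift
  I4: { [C → . - - E], [C → . E], [C → . b b -], [E → * . C E], [E → . * C E], [E → . b *], [E → . b E b], [E → . b b], [E → b * .] }  — shift, reduce
  I5: { [E → b E . b] }  — shift
  I6: { [E → . * C E], [E → . b *], [E → . b E b], [E → . b b], [E → b . *], [E → b . E b], [E → b . b], [E → b b .] }  — shift, reduce
  I7: { [E → b E b .] }  — reduce
  I8: { [C → - . - E] }  — shift
  I9: { [E → * C . E], [E → . * C E], [E → . b *], [E → . b E b], [E → . b b] }  — shift
  I10: { [C → E .] }  — reduce
  I11: { [C → b . b -], [E → . * C E], [E → . b *], [E → . b E b], [E → . b b], [E → b . *], [E → b . E b], [E → b . b] }  — shift
  I12: { [C → b b . -], [E → . * C E], [E → . b *], [E → . b E b], [E → . b b], [E → b . *], [E → b . E b], [E → b . b], [E → b b .] }  — shift, reduce
  I13: { [C → b b - .] }  — reduce
  I14: { [E → * C E .] }  — reduce
  I15: { [C → - - . E], [E → . * C E], [E → . b *], [E → . b E b], [E → . b b] }  — shift
  I16: { [C → - - E .] }  — reduce

I4 contains reduce item [E → b * .] and shift items [C → . - - E], [C → . b b -], [E → . * C E], [E → . b *], [E → . b E b], [E → . b b] — shift-reduce conflict.
I6 contains reduce item [E → b b .] and shift items [E → . * C E], [E → . b *], [E → b . *], [E → . b E b], [E → . b b], [E → b . b] — shift-reduce conflict.
I12 contains reduce item [E → b b .] and shift items [C → b b . -], [E → . * C E], [E → . b *], [E → b . *], [E → . b E b], [E → . b b], [E → b . b] — shift-reduce conflict.

Answer: Yes — I4: [E → b * .] vs [C → . - - E]; I6: [E → b b .] vs [E → . * C E]; I12: [E → b b .] vs [C → b b . -]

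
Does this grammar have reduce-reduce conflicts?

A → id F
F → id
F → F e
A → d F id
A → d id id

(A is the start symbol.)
No reduce-reduce conflicts

A reduce-reduce conflict occurs when an LR(0) state has two complete items [A → α .] and [B → β .] — both call for a reduction, and with no lookahead the parser cannot choose between them.

Augment with A' → A and build the canonical LR(0) collection (I0 = CLOSURE({[A' → . A]}), then GOTO on every symbol after a dot until no new states appear). It has 11 states:
  I0: { [A → . d F id], [A → . d id id], [A → . id F], [A' → . A] }  — shift
  I1: { [A' → A .] }  — accept
  I2: { [A → d . F id], [A → d . id id], [F → . F e], [F → . id] }  — shift
  I3: { [A → id . F], [F → . F e], [F → . id] }  — shift
  I4: { [A → id F .], [F → F . e] }  — shift, reduce
  I5: { [F → id .] }  — reduce
  I6: { [F → F e .] }  — reduce
  I7: { [A → d F . id], [F → F . e] }  — shift
  I8: { [A → d id . id], [F → id .] }  — shift, reduce
  I9: { [A → d id id .] }  — reduce
  I10: { [A → d F id .] }  — reduce

No state contains more than one complete item.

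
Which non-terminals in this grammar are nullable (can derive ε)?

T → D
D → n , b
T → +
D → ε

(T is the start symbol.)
{ 'D', 'T' }

A non-terminal is nullable if it can derive ε (the empty string): either it has an ε-production, or it has a production whose right-hand side consists entirely of nullable non-terminals.

ε-productions: D → ε
So D is immediately nullable.
T → D: every symbol on the right is nullable, so T is nullable too.
Every non-terminal is now nullable.
Nullable = { 'D', 'T' }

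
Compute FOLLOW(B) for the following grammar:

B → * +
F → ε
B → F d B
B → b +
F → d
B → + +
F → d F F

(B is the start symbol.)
B is the start symbol, so $ ∈ FOLLOW(B).
In B → F d B: B is at the end; this adds FOLLOW(B) to itself — nothing new

Taking the union: FOLLOW(B) = { $ }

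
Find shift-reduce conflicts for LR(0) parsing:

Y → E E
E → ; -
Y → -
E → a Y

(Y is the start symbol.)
A shift-reduce conflict occurs when an LR(0) state has both:
  - a complete (reduce) item [A → α .] (dot at the end), and
  - a shift item [B → β . c γ] (dot before a terminal).

Augment with Y' → Y and build the canonical LR(0) collection (I0 = CLOSURE({[Y' → . Y]}), then GOTO on every symbol after a dot until no new states appear). It has 9 states:
  I0: { [E → . ; -], [E → . a Y], [Y → . -], [Y → . E E], [Y' → . Y] }  — shift
  I1: { [Y → - .] }  — reduce
  I2: { [E → ; . -] }  — shift
  I3: { [E → . ; -], [E → . a Y], [Y → E . E] }  — shift
  I4: { [Y' → Y .] }  — accept
  I5: { [E → . ; -], [E → . a Y], [E → a . Y], [Y → . -], [Y → . E E] }  — shift
  I6: { [E → a Y .] }  — reduce
  I7: { [Y → E E .] }  — reduce
  I8: { [E → ; - .] }  — reduce

No state contains both a complete item and a shift item.

Answer: No shift-reduce conflicts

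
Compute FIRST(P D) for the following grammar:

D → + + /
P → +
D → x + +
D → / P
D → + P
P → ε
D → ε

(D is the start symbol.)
{ '+', '/', 'x', ε }

FIRST sets of the non-terminals involved (from the grammar, by fixed-point iteration):
  FIRST(P) = { '+', ε }
  FIRST(D) = { '+', '/', 'x', ε }

To compute FIRST(P D), process the symbols left to right:
Symbol P is a non-terminal. Add FIRST(P) \ {ε} = { '+' }
P is nullable (ε ∈ FIRST(P)), continue to the next symbol.
Symbol D is a non-terminal. Add FIRST(D) \ {ε} = { '+', '/', 'x' }
D is nullable (ε ∈ FIRST(D)), continue to the next symbol.
All symbols are nullable, so ε is in the result.
FIRST(P D) = { '+', '/', 'x', ε }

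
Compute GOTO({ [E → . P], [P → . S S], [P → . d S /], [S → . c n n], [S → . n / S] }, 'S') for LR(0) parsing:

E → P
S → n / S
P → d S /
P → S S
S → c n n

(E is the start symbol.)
{ [P → S . S], [S → . c n n], [S → . n / S] }

GOTO(I, 'S') = CLOSURE({ [A → αX.β] : [A → α.Xβ] ∈ I, X = 'S' })

Items with dot before 'S', with the dot advanced:
  [P → . S S] → [P → S . S]
Closure of the advanced items:
  [P → S . S] has the dot before S: add [S → . n / S], [S → . c n n]

GOTO = { [P → S . S], [S → . c n n], [S → . n / S] }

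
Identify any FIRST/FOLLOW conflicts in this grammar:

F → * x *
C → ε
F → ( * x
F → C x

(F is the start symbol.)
A FIRST/FOLLOW conflict occurs when a non-terminal N has a nullable alternative N → β (β ⇒* ε) and another alternative N → α with FIRST(α) ∩ FOLLOW(N) ≠ ∅: on such a lookahead the parser cannot decide between expanding α and letting N vanish via β.

Nullable non-terminals: C.
C has a nullable alternative but only one production, so nothing to check.

F has no nullable alternative, so no FIRST/FOLLOW check is needed there.

No FIRST/FOLLOW conflicts found.

Answer: No FIRST/FOLLOW conflicts.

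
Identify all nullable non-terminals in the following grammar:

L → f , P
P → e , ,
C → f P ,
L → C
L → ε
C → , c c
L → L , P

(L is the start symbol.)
ε-productions: L → ε
So L is immediately nullable.
No further non-terminal can be added: every production for the remaining non-terminals contains a terminal or a non-nullable non-terminal.
Nullable = { 'L' }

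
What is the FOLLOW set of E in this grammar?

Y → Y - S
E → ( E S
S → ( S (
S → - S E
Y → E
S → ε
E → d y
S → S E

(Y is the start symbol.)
To compute FOLLOW(E), find every occurrence of E on a right-hand side N → α E β: add FIRST(β) \ {ε}, and if β is empty or nullable also add FOLLOW(N). Iterate to a fixed point.

In E → ( E S: E is followed by S, add FIRST(S) \ {ε} = { '(', '-', 'd' }
  S is nullable, so FOLLOW(E) is also included — that is the set being defined, nothing new
In S → - S E: E is at the end, add FOLLOW(S)
In Y → E: E is at the end, add FOLLOW(Y)
In S → S E: E is at the end, add FOLLOW(S)

The FOLLOW sets referred to above (computed the same way, to a fixed point):
  FOLLOW(S) = { $, '(', '-', 'd' }
  FOLLOW(Y) = { $, '-' }

Taking the union: FOLLOW(E) = { $, '(', '-', 'd' }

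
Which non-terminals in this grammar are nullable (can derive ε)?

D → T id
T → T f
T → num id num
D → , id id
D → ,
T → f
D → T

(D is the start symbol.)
None

There are no ε-productions, so no non-terminal can derive ε.
No non-terminals are nullable.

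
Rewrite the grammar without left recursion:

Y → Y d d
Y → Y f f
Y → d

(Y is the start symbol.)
Y → d Y'
Y' → d d Y'
Y' → f f Y'
Y' → ε

Y is directly left-recursive. The standard transformation for
  A → A α₁ | ... | A α_m | β₁ | ... | β_n
is
  A  → β₁ A' | ... | β_n A'
  A' → α₁ A' | ... | α_m A' | ε

Y → d becomes Y → d Y'
Y → Y d d becomes Y' → d d Y'
Y → Y f f becomes Y' → f f Y'
Add Y' → ε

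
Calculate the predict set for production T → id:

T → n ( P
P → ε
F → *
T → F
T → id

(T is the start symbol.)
{ 'id' }

PREDICT(T → id) = (FIRST(RHS) \ {ε}) ∪ (FOLLOW(T) if ε ∈ FIRST(RHS), i.e. RHS ⇒* ε)
FIRST(id) = { 'id' }
ε ∉ FIRST(id), so FOLLOW(T) is not added.
PREDICT(T → id) = { 'id' }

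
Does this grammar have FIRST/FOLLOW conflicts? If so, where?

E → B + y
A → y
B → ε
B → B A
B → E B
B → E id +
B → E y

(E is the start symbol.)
Yes. B → B A with FOLLOW(B) on { '+', 'y' }; B → E B with FOLLOW(B) on { '+', 'y' }; B → E id '+' with FOLLOW(B) on { '+', 'y' }; B → E y with FOLLOW(B) on { '+', 'y' }

A FIRST/FOLLOW conflict occurs when a non-terminal N has a nullable alternative N → β (β ⇒* ε) and another alternative N → α with FIRST(α) ∩ FOLLOW(N) ≠ ∅: on such a lookahead the parser cannot decide between expanding α and letting N vanish via β.

Nullable non-terminals: B.
FIRST sets used below: FIRST(B) = { '+', 'y', ε }, FIRST(A) = { 'y' }, FIRST(E) = { '+', 'y' }

B: nullable alternative(s) B → ε; FOLLOW(B) = { '+', 'y' }
  B → ε: FIRST \ {ε} = { } — this is the only nullable alternative, skip
  B → B A: FIRST \ {ε} = { '+', 'y' } — overlaps FOLLOW(B) on { '+', 'y' }: CONFLICT
  B → E B: FIRST \ {ε} = { '+', 'y' } — overlaps FOLLOW(B) on { '+', 'y' }: CONFLICT
  B → E id +: FIRST \ {ε} = { '+', 'y' } — overlaps FOLLOW(B) on { '+', 'y' }: CONFLICT
  B → E y: FIRST \ {ε} = { '+', 'y' } — overlaps FOLLOW(B) on { '+', 'y' }: CONFLICT

A, E have no nullable alternative, so no FIRST/FOLLOW check is needed there.

So the grammar has 4 FIRST/FOLLOW conflicts (marked CONFLICT above).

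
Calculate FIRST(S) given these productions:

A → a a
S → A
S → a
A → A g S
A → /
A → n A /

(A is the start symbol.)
{ '/', 'a', 'n' }

To compute FIRST(S), examine every production with S on the left-hand side, reading each right-hand side left to right until a non-nullable symbol is reached.

FIRST sets of the other non-terminals involved (by the same procedure, iterated to a fixed point):
  FIRST(A) = { '/', 'a', 'n' }

From S → A:
  - A is a non-terminal: add FIRST(A) \ {ε} = { '/', 'a', 'n' }
    A is not nullable, so stop
From S → a:
  - a is a terminal: add 'a' and stop

Collecting: FIRST(S) = { '/', 'a', 'n' }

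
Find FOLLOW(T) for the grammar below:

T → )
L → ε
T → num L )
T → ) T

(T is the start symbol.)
To compute FOLLOW(T), find every occurrence of T on a right-hand side N → α T β: add FIRST(β) \ {ε}, and if β is empty or nullable also add FOLLOW(N). Iterate to a fixed point.

T is the start symbol, so $ ∈ FOLLOW(T).
In T → ) T: T is at the end; this adds FOLLOW(T) to itself — nothing new

Taking the union: FOLLOW(T) = { $ }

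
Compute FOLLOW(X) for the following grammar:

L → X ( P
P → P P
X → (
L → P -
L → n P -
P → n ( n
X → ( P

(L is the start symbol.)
{ '(' }

To compute FOLLOW(X), find every occurrence of X on a right-hand side N → α X β: add FIRST(β) \ {ε}, and if β is empty or nullable also add FOLLOW(N). Iterate to a fixed point.

In L → X ( P: X is followed by '(' P, add FIRST('(' P) \ {ε} = { '(' }

Taking the union: FOLLOW(X) = { '(' }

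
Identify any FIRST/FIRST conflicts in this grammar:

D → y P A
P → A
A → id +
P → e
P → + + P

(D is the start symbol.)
A FIRST/FIRST conflict occurs when two productions N → α and N → β for the same non-terminal have FIRST(α) ∩ FIRST(β) ≠ ∅ (with ε ∈ FIRST of a nullable right-hand side, so two nullable alternatives also conflict).

FIRST sets of the non-terminals at (or reachable through a nullable prefix from) the front of some alternative:
  FIRST(A) = { 'id' }

Productions for P:
  P → A: FIRST = { 'id' }
  P → e: FIRST = { 'e' }
  P → + + P: FIRST = { '+' }
D, A have only one production, so no FIRST/FIRST conflict is possible there.

All alternatives of each non-terminal have pairwise disjoint FIRST sets.

Answer: No FIRST/FIRST conflicts.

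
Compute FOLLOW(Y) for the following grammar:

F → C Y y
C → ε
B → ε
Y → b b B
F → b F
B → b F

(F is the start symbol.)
{ 'y' }

To compute FOLLOW(Y), find every occurrence of Y on a right-hand side N → α Y β: add FIRST(β) \ {ε}, and if β is empty or nullable also add FOLLOW(N). Iterate to a fixed point.

In F → C Y y: Y is followed by y, add FIRST(y) \ {ε} = { 'y' }

Taking the union: FOLLOW(Y) = { 'y' }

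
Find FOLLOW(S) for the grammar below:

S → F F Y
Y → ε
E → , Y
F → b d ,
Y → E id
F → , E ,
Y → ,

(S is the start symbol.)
To compute FOLLOW(S), find every occurrence of S on a right-hand side N → α S β: add FIRST(β) \ {ε}, and if β is empty or nullable also add FOLLOW(N). Iterate to a fixed point.

S is the start symbol, so $ ∈ FOLLOW(S).
S does not occur on any right-hand side.

Taking the union: FOLLOW(S) = { $ }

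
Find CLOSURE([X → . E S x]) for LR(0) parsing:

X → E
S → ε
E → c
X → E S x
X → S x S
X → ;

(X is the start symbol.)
Start with: [X → . E S x]
  [X → . E S x] has the dot before E: add [E → . c]
No further items can be added.

CLOSURE = { [E → . c], [X → . E S x] }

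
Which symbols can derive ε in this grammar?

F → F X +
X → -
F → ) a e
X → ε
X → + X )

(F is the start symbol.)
A non-terminal is nullable if it can derive ε (the empty string): either it has an ε-production, or it has a production whose right-hand side consists entirely of nullable non-terminals.

ε-productions: X → ε
So X is immediately nullable.
No further non-terminal can be added: every production for the remaining non-terminals contains a terminal or a non-nullable non-terminal.
Nullable = { 'X' }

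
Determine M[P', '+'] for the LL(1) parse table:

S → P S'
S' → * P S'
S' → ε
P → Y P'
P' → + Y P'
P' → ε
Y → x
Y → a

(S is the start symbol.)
P' → + Y P'

To find M[P', '+'], we find productions for P' where '+' is in the predict set (PREDICT(N → α) = (FIRST(α) \ {ε}) ∪ (FOLLOW(N) if α ⇒* ε)).

Relevant sets:
  FOLLOW(P') = { $, '*' }

P' → + Y P': PREDICT = { '+' }
  '+' is in predict set, so this production goes in M[P', '+']
P' → ε: PREDICT = { $, '*' }

M[P', '+'] = P' → + Y P'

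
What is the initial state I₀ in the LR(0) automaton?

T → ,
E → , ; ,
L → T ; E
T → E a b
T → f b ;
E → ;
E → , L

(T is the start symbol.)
{ [E → . , ; ,], [E → . , L], [E → . ;], [T → . ,], [T → . E a b], [T → . f b ;], [T' → . T] }

First, augment the grammar with T' → T
I₀ = CLOSURE({ [T' → . T] }):
  [T' → . T] has the dot before T: add [T → . ,], [T → . E a b], [T → . f b ;]
  [T → . E a b] has the dot before E: add [E → . , ; ,], [E → . ;], [E → . , L]
No further items can be added.

I₀ = { [E → . , ; ,], [E → . , L], [E → . ;], [T → . ,], [T → . E a b], [T → . f b ;], [T' → . T] }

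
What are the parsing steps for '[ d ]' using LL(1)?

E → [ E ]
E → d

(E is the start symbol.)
LL(1) parsing maintains a stack (initially the start symbol over $) and the input. At each step: if the stack top is a terminal, match it against the current input token; if it is a non-terminal N, replace it with the RHS of M[N, lookahead] (the unique production whose predict set contains the lookahead).

Stack is shown with the top on the left.

Stack    Input    Action
------------------------
E $      [ d ] $  output E → [ E ]
[ E ] $  [ d ] $  match '['
E ] $    d ] $    output E → d
d ] $    d ] $    match 'd'
] $      ] $      match ']'
$        $        accept

The string is accepted.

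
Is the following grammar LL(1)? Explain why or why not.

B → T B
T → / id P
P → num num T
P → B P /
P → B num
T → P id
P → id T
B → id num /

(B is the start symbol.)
No. Predict set conflict for B: { 'id' }

A grammar is LL(1) if for each non-terminal N with multiple productions, the predict sets of those productions are pairwise disjoint, where PREDICT(N → α) = (FIRST(α) \ {ε}) ∪ (FOLLOW(N) if α ⇒* ε).

Relevant sets:
  FIRST(T) = { '/', 'id', 'num' }
  FIRST(P) = { '/', 'id', 'num' }
  FIRST(B) = { '/', 'id', 'num' }

For B:
  PREDICT(B → T B) = { '/', 'id', 'num' }
  PREDICT(B → id num '/') = { 'id' }
For T:
  PREDICT(T → '/' id P) = { '/' }
  PREDICT(T → P id) = { '/', 'id', 'num' }
For P:
  PREDICT(P → num num T) = { 'num' }
  PREDICT(P → B P '/') = { '/', 'id', 'num' }
  PREDICT(P → B num) = { '/', 'id', 'num' }
  PREDICT(P → id T) = { 'id' }

Conflict found: Predict set conflict for B: { 'id' }
The grammar is NOT LL(1).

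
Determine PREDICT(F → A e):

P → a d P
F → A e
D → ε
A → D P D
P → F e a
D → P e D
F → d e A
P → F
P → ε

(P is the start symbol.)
PREDICT(F → A e) = (FIRST(RHS) \ {ε}) ∪ (FOLLOW(F) if ε ∈ FIRST(RHS), i.e. RHS ⇒* ε)
FIRST(A) = { 'a', 'd', 'e', ε }
FIRST(A e) = { 'a', 'd', 'e' }
ε ∉ FIRST(A e), so FOLLOW(F) is not added.
PREDICT(F → A e) = { 'a', 'd', 'e' }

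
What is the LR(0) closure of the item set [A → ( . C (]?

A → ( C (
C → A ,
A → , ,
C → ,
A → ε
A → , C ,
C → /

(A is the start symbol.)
{ [A → ( . C (], [A → . ( C (], [A → . , ,], [A → . , C ,], [A → .], [C → . ,], [C → . /], [C → . A ,] }

To compute CLOSURE, for each item [A → α.Bβ] where B is a non-terminal, add [B → .γ] for all productions B → γ; repeat for the newly added items until nothing changes.

Start with: [A → ( . C (]
  [A → ( . C (] has the dot before C: add [C → . A ,], [C → . ,], [C → . /]
  [C → . A ,] has the dot before A: add [A → . ( C (], [A → . , ,], [A → .], [A → . , C ,]
No further items can be added.

CLOSURE = { [A → ( . C (], [A → . ( C (], [A → . , ,], [A → . , C ,], [A → .], [C → . ,], [C → . /], [C → . A ,] }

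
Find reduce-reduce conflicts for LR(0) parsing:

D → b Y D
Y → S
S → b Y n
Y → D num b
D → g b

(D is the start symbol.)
No reduce-reduce conflicts

Augment with D' → D and build the canonical LR(0) collection (I0 = CLOSURE({[D' → . D]}), then GOTO on every symbol after a dot until no new states appear). It has 14 states:
  I0: { [D → . b Y D], [D → . g b], [D' → . D] }  — shift
  I1: { [D' → D .] }  — accept
  I2: { [D → . b Y D], [D → . g b], [D → b . Y D], [S → . b Y n], [Y → . D num b], [Y → . S] }  — shift
  I3: { [D → g . b] }  — shift
  I4: { [D → g b .] }  — reduce
  I5: { [Y → D . num b] }  — shift
  I6: { [Y → S .] }  — reduce
  I7: { [D → . b Y D], [D → . g b], [D → b Y . D] }  — shift
  I8: { [D → . b Y D], [D → . g b], [D → b . Y D], [S → . b Y n], [S → b . Y n], [Y → . D num b], [Y → . S] }  — shift
  I9: { [D → . b Y D], [D → . g b], [D → b Y . D], [S → b Y . n] }  — shift
  I10: { [D → b Y D .] }  — reduce
  I11: { [S → b Y n .] }  — reduce
  I12: { [Y → D num . b] }  — shift
  I13: { [Y → D num b .] }  — reduce

No state contains more than one complete item.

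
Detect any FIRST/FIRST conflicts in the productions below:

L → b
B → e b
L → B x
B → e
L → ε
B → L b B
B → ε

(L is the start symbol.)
A FIRST/FIRST conflict occurs when two productions N → α and N → β for the same non-terminal have FIRST(α) ∩ FIRST(β) ≠ ∅ (with ε ∈ FIRST of a nullable right-hand side, so two nullable alternatives also conflict).

FIRST sets of the non-terminals at (or reachable through a nullable prefix from) the front of some alternative:
  FIRST(B) = { 'b', 'e', 'x', ε }
  FIRST(L) = { 'b', 'e', 'x', ε }

Productions for L:
  L → b: FIRST = { 'b' }
  L → B x: FIRST = { 'b', 'e', 'x' }
  L → ε: FIRST = { ε }
Productions for B:
  B → e b: FIRST = { 'e' }
  B → e: FIRST = { 'e' }
  B → L b B: FIRST = { 'b', 'e', 'x' }
  B → ε: FIRST = { ε }

Conflict for L: L → b and L → B x
  Overlap: { 'b' }
Conflict for B: B → e b and B → e
  Overlap: { 'e' }
Conflict for B: B → e b and B → L b B
  Overlap: { 'e' }
Conflict for B: B → e and B → L b B
  Overlap: { 'e' }

Answer: Yes. L → b / L → B x on { 'b' }; B → e b / B → e on { 'e' }; B → e b / B → L b B on { 'e' }; B → e / B → L b B on { 'e' }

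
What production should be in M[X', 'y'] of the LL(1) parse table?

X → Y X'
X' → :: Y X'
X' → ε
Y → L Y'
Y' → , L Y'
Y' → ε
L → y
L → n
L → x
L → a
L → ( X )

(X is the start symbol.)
Empty (error entry)

To find M[X', 'y'], we find productions for X' where 'y' is in the predict set (PREDICT(N → α) = (FIRST(α) \ {ε}) ∪ (FOLLOW(N) if α ⇒* ε)).

Relevant sets:
  FOLLOW(X') = { $, ')' }

X' → :: Y X': PREDICT = { '::' }
X' → ε: PREDICT = { $, ')' }

M[X', 'y'] is empty (no production applies)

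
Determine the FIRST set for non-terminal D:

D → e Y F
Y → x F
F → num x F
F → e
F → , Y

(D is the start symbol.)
To compute FIRST(D), examine every production with D on the left-hand side, reading each right-hand side left to right until a non-nullable symbol is reached.

From D → e Y F:
  - e is a terminal: add 'e' and stop

Collecting: FIRST(D) = { 'e' }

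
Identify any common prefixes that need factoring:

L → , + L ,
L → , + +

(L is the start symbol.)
Left-factoring is needed when two productions for the same non-terminal
share a common prefix on the right-hand side.

Productions for L:
  L → , + L ,
  L → , + +

Found common prefix ', +' in productions for L

Answer: Yes, L has productions with common prefix ', +'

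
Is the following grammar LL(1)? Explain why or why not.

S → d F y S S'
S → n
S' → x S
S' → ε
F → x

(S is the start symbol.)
No. Predict set conflict for S': { 'x' }

Relevant sets:
  FOLLOW(S') = { $, 'x' }

For S:
  PREDICT(S → d F y S S') = { 'd' }
  PREDICT(S → n) = { 'n' }
For S':
  PREDICT(S' → x S) = { 'x' }
  PREDICT(S' → ε) = { $, 'x' }
F has a single production, so nothing to check there.

Conflict found: Predict set conflict for S': { 'x' }
The grammar is NOT LL(1).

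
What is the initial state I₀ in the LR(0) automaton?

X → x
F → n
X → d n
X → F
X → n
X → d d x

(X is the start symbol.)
First, augment the grammar with X' → X
I₀ = CLOSURE({ [X' → . X] }):
  [X' → . X] has the dot before X: add [X → . x], [X → . d n], [X → . F], [X → . n], [X → . d d x]
  [X → . F] has the dot before F: add [F → . n]
No further items can be added.

I₀ = { [F → . n], [X → . F], [X → . d d x], [X → . d n], [X → . n], [X → . x], [X' → . X] }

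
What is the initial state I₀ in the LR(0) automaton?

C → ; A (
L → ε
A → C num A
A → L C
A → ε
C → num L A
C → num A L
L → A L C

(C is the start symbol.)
{ [C → . ; A (], [C → . num A L], [C → . num L A], [C' → . C] }

First, augment the grammar with C' → C
I₀ = CLOSURE({ [C' → . C] }):
  [C' → . C] has the dot before C: add [C → . ; A (], [C → . num L A], [C → . num A L]
No further items can be added.

I₀ = { [C → . ; A (], [C → . num A L], [C → . num L A], [C' → . C] }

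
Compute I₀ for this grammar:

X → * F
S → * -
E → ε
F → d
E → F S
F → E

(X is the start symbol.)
First, augment the grammar with X' → X
I₀ = CLOSURE({ [X' → . X] }):
  [X' → . X] has the dot before X: add [X → . * F]
No further items can be added.

I₀ = { [X → . * F], [X' → . X] }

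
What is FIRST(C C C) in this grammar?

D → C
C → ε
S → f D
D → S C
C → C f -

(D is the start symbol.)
FIRST sets of the non-terminals involved (from the grammar, by fixed-point iteration):
  FIRST(C) = { 'f', ε }

To compute FIRST(C C C), process the symbols left to right:
Symbol C is a non-terminal. Add FIRST(C) \ {ε} = { 'f' }
C is nullable (ε ∈ FIRST(C)), continue to the next symbol.
Symbol C is a non-terminal. Add FIRST(C) \ {ε} = { 'f' }
C is nullable (ε ∈ FIRST(C)), continue to the next symbol.
Symbol C is a non-terminal. Add FIRST(C) \ {ε} = { 'f' }
C is nullable (ε ∈ FIRST(C)), continue to the next symbol.
All symbols are nullable, so ε is in the result.
FIRST(C C C) = { 'f', ε }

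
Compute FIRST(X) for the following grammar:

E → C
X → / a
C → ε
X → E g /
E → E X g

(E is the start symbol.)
FIRST sets of the other non-terminals involved (by the same procedure, iterated to a fixed point):
  FIRST(E) = { '/', 'g', ε }

From X → / a:
  - '/' is a terminal: add '/' and stop
From X → E g /:
  - E is a non-terminal: add FIRST(E) \ {ε} = { '/', 'g' }
    E is nullable, so continue to the next symbol
  - g is a terminal: add 'g' and stop

Collecting: FIRST(X) = { '/', 'g' }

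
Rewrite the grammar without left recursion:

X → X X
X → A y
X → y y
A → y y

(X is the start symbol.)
X is directly left-recursive. The standard transformation for
  A → A α₁ | ... | A α_m | β₁ | ... | β_n
is
  A  → β₁ A' | ... | β_n A'
  A' → α₁ A' | ... | α_m A' | ε

X → A y becomes X → A y X'
X → y y becomes X → y y X'
X → X X becomes X' → X X'
Add X' → ε

Productions for other non-terminals are unchanged:
  A → y y

Resulting grammar:
X → A y X'
X → y y X'
X' → X X'
X' → ε
A → y y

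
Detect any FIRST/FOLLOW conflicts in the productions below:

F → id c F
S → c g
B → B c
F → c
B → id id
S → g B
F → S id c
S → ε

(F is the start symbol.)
No FIRST/FOLLOW conflicts.

Nullable non-terminals: S.

S: nullable alternative(s) S → ε; FOLLOW(S) = { 'id' }
  S → c g: FIRST \ {ε} = { 'c' } — disjoint from FOLLOW(S)
  S → g B: FIRST \ {ε} = { 'g' } — disjoint from FOLLOW(S)
  S → ε: FIRST \ {ε} = { } — this is the only nullable alternative, skip

B, F have no nullable alternative, so no FIRST/FOLLOW check is needed there.

No FIRST/FOLLOW conflicts found.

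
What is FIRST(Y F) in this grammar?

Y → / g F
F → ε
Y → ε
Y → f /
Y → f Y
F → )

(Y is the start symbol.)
{ ')', '/', 'f', ε }

FIRST sets of the non-terminals involved (from the grammar, by fixed-point iteration):
  FIRST(Y) = { '/', 'f', ε }
  FIRST(F) = { ')', ε }

To compute FIRST(Y F), process the symbols left to right:
Symbol Y is a non-terminal. Add FIRST(Y) \ {ε} = { '/', 'f' }
Y is nullable (ε ∈ FIRST(Y)), continue to the next symbol.
Symbol F is a non-terminal. Add FIRST(F) \ {ε} = { ')' }
F is nullable (ε ∈ FIRST(F)), continue to the next symbol.
All symbols are nullable, so ε is in the result.
FIRST(Y F) = { ')', '/', 'f', ε }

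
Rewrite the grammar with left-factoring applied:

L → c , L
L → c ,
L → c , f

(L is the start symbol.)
L → c , L'
L' → L
L' → ε
L' → f

Left-factoring transforms A → αβ₁ | αβ₂ into A → αA' and A' → β₁ | β₂
(α is the longest common prefix among the alternatives). Repeat until
no nonterminal has two alternatives with a common prefix.

Round 1: L has alternatives sharing prefix 'c ,'. Introduce L': L → c , L'
  Add: L' → L
  Add: L' → ε
  Add: L' → f

No remaining common prefixes — done.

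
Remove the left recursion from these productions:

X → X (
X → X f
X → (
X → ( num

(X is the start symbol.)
X is directly left-recursive. The standard transformation for
  A → A α₁ | ... | A α_m | β₁ | ... | β_n
is
  A  → β₁ A' | ... | β_n A'
  A' → α₁ A' | ... | α_m A' | ε

X → ( becomes X → ( X'
X → ( num becomes X → ( num X'
X → X ( becomes X' → ( X'
X → X f becomes X' → f X'
Add X' → ε

Resulting grammar:
X → ( X'
X → ( num X'
X' → ( X'
X' → f X'
X' → ε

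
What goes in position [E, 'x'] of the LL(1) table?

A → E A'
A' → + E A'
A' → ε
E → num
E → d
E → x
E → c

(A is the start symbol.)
E → x

To find M[E, 'x'], we find productions for E where 'x' is in the predict set (PREDICT(N → α) = (FIRST(α) \ {ε}) ∪ (FOLLOW(N) if α ⇒* ε)).

E → num: PREDICT = { 'num' }
E → d: PREDICT = { 'd' }
E → x: PREDICT = { 'x' }
  'x' is in predict set, so this production goes in M[E, 'x']
E → c: PREDICT = { 'c' }

M[E, 'x'] = E → x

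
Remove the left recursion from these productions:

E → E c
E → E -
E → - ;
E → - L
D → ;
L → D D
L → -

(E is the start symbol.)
E → - ; E'
E → - L E'
E' → c E'
E' → - E'
E' → ε
D → ;
L → D D
L → -

E is directly left-recursive. The standard transformation for
  A → A α₁ | ... | A α_m | β₁ | ... | β_n
is
  A  → β₁ A' | ... | β_n A'
  A' → α₁ A' | ... | α_m A' | ε

E → - ; becomes E → - ; E'
E → - L becomes E → - L E'
E → E c becomes E' → c E'
E → E - becomes E' → - E'
Add E' → ε

Productions for other non-terminals are unchanged:
  D → ;
  L → D D
  L → -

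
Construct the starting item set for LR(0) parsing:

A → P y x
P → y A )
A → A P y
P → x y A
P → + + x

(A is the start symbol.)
{ [A → . A P y], [A → . P y x], [A' → . A], [P → . + + x], [P → . x y A], [P → . y A )] }

First, augment the grammar with A' → A
I₀ = CLOSURE({ [A' → . A] }):
  [A' → . A] has the dot before A: add [A → . P y x], [A → . A P y]
  [A → . P y x] has the dot before P: add [P → . y A )], [P → . x y A], [P → . + + x]
No further items can be added.

I₀ = { [A → . A P y], [A → . P y x], [A' → . A], [P → . + + x], [P → . x y A], [P → . y A )] }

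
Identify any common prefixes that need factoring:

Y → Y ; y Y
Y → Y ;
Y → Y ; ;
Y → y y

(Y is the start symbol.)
Yes, Y has productions with common prefix 'Y ;'

Left-factoring is needed when two productions for the same non-terminal
share a common prefix on the right-hand side.

Productions for Y:
  Y → Y ; y Y
  Y → Y ;
  Y → Y ; ;
  Y → y y

Found common prefix 'Y ;' in productions for Y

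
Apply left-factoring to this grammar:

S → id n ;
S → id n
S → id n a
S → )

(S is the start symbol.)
Left-factoring transforms A → αβ₁ | αβ₂ into A → αA' and A' → β₁ | β₂
(α is the longest common prefix among the alternatives). Repeat until
no nonterminal has two alternatives with a common prefix.

Round 1: S has alternatives sharing prefix 'id n'. Introduce S': S → id n S'
  Add: S' → ;
  Add: S' → ε
  Add: S' → a

No remaining common prefixes — done.

Resulting grammar:
S → id n S'
S' → ;
S' → ε
S' → a
S → )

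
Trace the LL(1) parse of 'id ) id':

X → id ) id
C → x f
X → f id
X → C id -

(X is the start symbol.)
LL(1) parsing maintains a stack (initially the start symbol over $) and the input. At each step: if the stack top is a terminal, match it against the current input token; if it is a non-terminal N, replace it with the RHS of M[N, lookahead] (the unique production whose predict set contains the lookahead).

Stack is shown with the top on the left.

Stack      Input      Action
----------------------------
X $        id ) id $  output X → id ) id
id ) id $  id ) id $  match 'id'
) id $     ) id $     match ')'
id $       id $       match 'id'
$          $          accept

The string is accepted.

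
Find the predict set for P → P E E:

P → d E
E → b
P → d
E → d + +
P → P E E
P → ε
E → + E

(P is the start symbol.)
{ '+', 'b', 'd' }

PREDICT(P → P E E) = (FIRST(RHS) \ {ε}) ∪ (FOLLOW(P) if ε ∈ FIRST(RHS), i.e. RHS ⇒* ε)
FIRST(P) = { '+', 'b', 'd', ε }
FIRST(E) = { '+', 'b', 'd' }
FIRST(P E E) = { '+', 'b', 'd' }
ε ∉ FIRST(P E E), so FOLLOW(P) is not added.
PREDICT(P → P E E) = { '+', 'b', 'd' }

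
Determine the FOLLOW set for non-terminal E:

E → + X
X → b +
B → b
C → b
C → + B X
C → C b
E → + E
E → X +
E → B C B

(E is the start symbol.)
To compute FOLLOW(E), find every occurrence of E on a right-hand side N → α E β: add FIRST(β) \ {ε}, and if β is empty or nullable also add FOLLOW(N). Iterate to a fixed point.

E is the start symbol, so $ ∈ FOLLOW(E).
In E → + E: E is at the end; this adds FOLLOW(E) to itself — nothing new

Taking the union: FOLLOW(E) = { $ }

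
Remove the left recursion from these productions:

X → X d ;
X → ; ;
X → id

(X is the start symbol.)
X is directly left-recursive. The standard transformation for
  A → A α₁ | ... | A α_m | β₁ | ... | β_n
is
  A  → β₁ A' | ... | β_n A'
  A' → α₁ A' | ... | α_m A' | ε

X → ; ; becomes X → ; ; X'
X → id becomes X → id X'
X → X d ; becomes X' → d ; X'
Add X' → ε

Resulting grammar:
X → ; ; X'
X → id X'
X' → d ; X'
X' → ε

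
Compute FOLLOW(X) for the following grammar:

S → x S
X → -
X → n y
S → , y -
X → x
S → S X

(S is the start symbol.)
{ $, '-', 'n', 'x' }

In S → S X: X is at the end, add FOLLOW(S)

The FOLLOW sets referred to above (computed the same way, to a fixed point):
  FOLLOW(S) = { $, '-', 'n', 'x' }

Taking the union: FOLLOW(X) = { $, '-', 'n', 'x' }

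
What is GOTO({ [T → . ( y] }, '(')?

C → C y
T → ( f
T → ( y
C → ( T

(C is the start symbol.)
{ [T → ( . y] }

GOTO(I, '(') = CLOSURE({ [A → αX.β] : [A → α.Xβ] ∈ I, X = '(' })

Items with dot before '(', with the dot advanced:
  [T → . ( y] → [T → ( . y]
Closure adds nothing (no advanced item has the dot before a non-terminal).

GOTO = { [T → ( . y] }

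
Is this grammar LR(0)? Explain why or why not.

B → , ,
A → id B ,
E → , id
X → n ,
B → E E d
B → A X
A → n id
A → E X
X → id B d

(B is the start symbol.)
Augment with B' → B and build the canonical LR(0) collection (I0 = CLOSURE({[B' → . B]}), then GOTO on every symbol after a dot until no new states appear). It has 22 states:
  I0: { [A → . E X], [A → . id B ,], [A → . n id], [B → . , ,], [B → . A X], [B → . E E d], [B' → . B], [E → . , id] }  — shift
  I1: { [B → , . ,], [E → , . id] }  — shift
  I2: { [B → A . X], [X → . id B d], [X → . n ,] }  — shift
  I3: { [B' → B .] }  — accept
  I4: { [A → E . X], [B → E . E d], [E → . , id], [X → . id B d], [X → . n ,] }  — shift
  I5: { [A → . E X], [A → . id B ,], [A → . n id], [A → id . B ,], [B → . , ,], [B → . A X], [B → . E E d], [E → . , id] }  — shift
  I6: { [A → n . id] }  — shift
  I7: { [A → n id .] }  — reduce
  I8: { [A → id B . ,] }  — shift
  I9: { [A → id B , .] }  — reduce
  I10: { [E → , . id] }  — shift
  I11: { [B → E E . d] }  — shift
  I12: { [A → E X .] }  — reduce
  I13: { [A → . E X], [A → . id B ,], [A → . n id], [B → . , ,], [B → . A X], [B → . E E d], [E → . , id], [X → id . B d] }  — shift
  I14: { [X → n . ,] }  — shift
  I15: { [X → n , .] }  — reduce
  I16: { [X → id B . d] }  — shift
  I17: { [X → id B d .] }  — reduce
  I18: { [B → E E d .] }  — reduce
  I19: { [E → , id .] }  — reduce
  I20: { [B → A X .] }  — reduce
  I21: { [B → , , .] }  — reduce

Every state is either a pure shift/goto state or contains exactly one complete item and nothing to shift — no conflicts. The grammar is LR(0).

Answer: Yes, the grammar is LR(0)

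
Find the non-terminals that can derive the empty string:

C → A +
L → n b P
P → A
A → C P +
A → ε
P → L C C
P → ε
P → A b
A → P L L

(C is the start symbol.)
{ 'A', 'P' }

A non-terminal is nullable if it can derive ε (the empty string): either it has an ε-production, or it has a production whose right-hand side consists entirely of nullable non-terminals.

ε-productions: A → ε, P → ε
So A, P are immediately nullable.
No further non-terminal can be added: every production for the remaining non-terminals contains a terminal or a non-nullable non-terminal.
Nullable = { 'A', 'P' }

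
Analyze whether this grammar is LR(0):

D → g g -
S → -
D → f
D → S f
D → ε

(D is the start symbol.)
No. Shift-reduce conflict between [D → .] and [D → . f]

A grammar is LR(0) if no state in the canonical LR(0) collection has:
  - both a shift item (dot before a terminal) and a complete item (shift-reduce conflict), or
  - two or more complete items (reduce-reduce conflict; the accept item [D' → D .] counts as a complete item here).

Augment with D' → D and build the canonical LR(0) collection (I0 = CLOSURE({[D' → . D]}), then GOTO on every symbol after a dot until no new states appear). It has 9 states:
  I0: { [D → . S f], [D → . f], [D → . g g -], [D → .], [D' → . D], [S → . -] }  — shift, reduce
  I1: { [S → - .] }  — reduce
  I2: { [D' → D .] }  — accept
  I3: { [D → S . f] }  — shift
  I4: { [D → f .] }  — reduce
  I5: { [D → g . g -] }  — shift
  I6: { [D → g g . -] }  — shift
  I7: { [D → g g - .] }  — reduce
  I8: { [D → S f .] }  — reduce

Conflict in state I0:
  Shift-reduce conflict between [D → .] and [D → . f]
So the grammar is NOT LR(0).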